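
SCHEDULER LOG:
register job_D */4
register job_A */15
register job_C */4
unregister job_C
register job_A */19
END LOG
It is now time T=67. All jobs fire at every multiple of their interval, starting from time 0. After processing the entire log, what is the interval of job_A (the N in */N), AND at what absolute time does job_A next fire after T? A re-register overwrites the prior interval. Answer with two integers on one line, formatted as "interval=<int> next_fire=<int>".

Answer: interval=19 next_fire=76

Derivation:
Op 1: register job_D */4 -> active={job_D:*/4}
Op 2: register job_A */15 -> active={job_A:*/15, job_D:*/4}
Op 3: register job_C */4 -> active={job_A:*/15, job_C:*/4, job_D:*/4}
Op 4: unregister job_C -> active={job_A:*/15, job_D:*/4}
Op 5: register job_A */19 -> active={job_A:*/19, job_D:*/4}
Final interval of job_A = 19
Next fire of job_A after T=67: (67//19+1)*19 = 76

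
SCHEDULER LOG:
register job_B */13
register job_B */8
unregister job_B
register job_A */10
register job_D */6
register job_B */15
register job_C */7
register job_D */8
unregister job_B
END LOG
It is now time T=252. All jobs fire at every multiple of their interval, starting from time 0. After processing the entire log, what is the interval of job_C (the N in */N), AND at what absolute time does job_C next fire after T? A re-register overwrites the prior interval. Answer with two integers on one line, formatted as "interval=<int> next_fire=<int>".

Op 1: register job_B */13 -> active={job_B:*/13}
Op 2: register job_B */8 -> active={job_B:*/8}
Op 3: unregister job_B -> active={}
Op 4: register job_A */10 -> active={job_A:*/10}
Op 5: register job_D */6 -> active={job_A:*/10, job_D:*/6}
Op 6: register job_B */15 -> active={job_A:*/10, job_B:*/15, job_D:*/6}
Op 7: register job_C */7 -> active={job_A:*/10, job_B:*/15, job_C:*/7, job_D:*/6}
Op 8: register job_D */8 -> active={job_A:*/10, job_B:*/15, job_C:*/7, job_D:*/8}
Op 9: unregister job_B -> active={job_A:*/10, job_C:*/7, job_D:*/8}
Final interval of job_C = 7
Next fire of job_C after T=252: (252//7+1)*7 = 259

Answer: interval=7 next_fire=259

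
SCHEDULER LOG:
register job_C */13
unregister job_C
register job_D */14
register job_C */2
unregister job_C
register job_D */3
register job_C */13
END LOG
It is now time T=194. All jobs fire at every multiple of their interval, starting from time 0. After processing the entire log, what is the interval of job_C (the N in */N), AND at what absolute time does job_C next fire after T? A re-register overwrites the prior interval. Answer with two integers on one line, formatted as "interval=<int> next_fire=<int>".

Answer: interval=13 next_fire=195

Derivation:
Op 1: register job_C */13 -> active={job_C:*/13}
Op 2: unregister job_C -> active={}
Op 3: register job_D */14 -> active={job_D:*/14}
Op 4: register job_C */2 -> active={job_C:*/2, job_D:*/14}
Op 5: unregister job_C -> active={job_D:*/14}
Op 6: register job_D */3 -> active={job_D:*/3}
Op 7: register job_C */13 -> active={job_C:*/13, job_D:*/3}
Final interval of job_C = 13
Next fire of job_C after T=194: (194//13+1)*13 = 195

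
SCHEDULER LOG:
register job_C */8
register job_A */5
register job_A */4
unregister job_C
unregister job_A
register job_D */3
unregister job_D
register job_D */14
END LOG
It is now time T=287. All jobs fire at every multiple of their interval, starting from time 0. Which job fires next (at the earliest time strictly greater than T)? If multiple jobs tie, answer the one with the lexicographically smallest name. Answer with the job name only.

Answer: job_D

Derivation:
Op 1: register job_C */8 -> active={job_C:*/8}
Op 2: register job_A */5 -> active={job_A:*/5, job_C:*/8}
Op 3: register job_A */4 -> active={job_A:*/4, job_C:*/8}
Op 4: unregister job_C -> active={job_A:*/4}
Op 5: unregister job_A -> active={}
Op 6: register job_D */3 -> active={job_D:*/3}
Op 7: unregister job_D -> active={}
Op 8: register job_D */14 -> active={job_D:*/14}
  job_D: interval 14, next fire after T=287 is 294
Earliest = 294, winner (lex tiebreak) = job_D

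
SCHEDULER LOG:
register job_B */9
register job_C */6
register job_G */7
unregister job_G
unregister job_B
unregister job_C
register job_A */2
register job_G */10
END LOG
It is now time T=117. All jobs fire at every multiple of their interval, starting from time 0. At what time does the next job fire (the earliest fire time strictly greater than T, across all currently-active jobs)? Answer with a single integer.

Answer: 118

Derivation:
Op 1: register job_B */9 -> active={job_B:*/9}
Op 2: register job_C */6 -> active={job_B:*/9, job_C:*/6}
Op 3: register job_G */7 -> active={job_B:*/9, job_C:*/6, job_G:*/7}
Op 4: unregister job_G -> active={job_B:*/9, job_C:*/6}
Op 5: unregister job_B -> active={job_C:*/6}
Op 6: unregister job_C -> active={}
Op 7: register job_A */2 -> active={job_A:*/2}
Op 8: register job_G */10 -> active={job_A:*/2, job_G:*/10}
  job_A: interval 2, next fire after T=117 is 118
  job_G: interval 10, next fire after T=117 is 120
Earliest fire time = 118 (job job_A)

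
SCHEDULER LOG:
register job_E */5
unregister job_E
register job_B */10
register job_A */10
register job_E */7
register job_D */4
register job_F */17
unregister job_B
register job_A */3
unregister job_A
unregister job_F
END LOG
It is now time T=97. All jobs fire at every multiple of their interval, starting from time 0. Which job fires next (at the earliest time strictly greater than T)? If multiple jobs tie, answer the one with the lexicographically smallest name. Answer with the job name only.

Op 1: register job_E */5 -> active={job_E:*/5}
Op 2: unregister job_E -> active={}
Op 3: register job_B */10 -> active={job_B:*/10}
Op 4: register job_A */10 -> active={job_A:*/10, job_B:*/10}
Op 5: register job_E */7 -> active={job_A:*/10, job_B:*/10, job_E:*/7}
Op 6: register job_D */4 -> active={job_A:*/10, job_B:*/10, job_D:*/4, job_E:*/7}
Op 7: register job_F */17 -> active={job_A:*/10, job_B:*/10, job_D:*/4, job_E:*/7, job_F:*/17}
Op 8: unregister job_B -> active={job_A:*/10, job_D:*/4, job_E:*/7, job_F:*/17}
Op 9: register job_A */3 -> active={job_A:*/3, job_D:*/4, job_E:*/7, job_F:*/17}
Op 10: unregister job_A -> active={job_D:*/4, job_E:*/7, job_F:*/17}
Op 11: unregister job_F -> active={job_D:*/4, job_E:*/7}
  job_D: interval 4, next fire after T=97 is 100
  job_E: interval 7, next fire after T=97 is 98
Earliest = 98, winner (lex tiebreak) = job_E

Answer: job_E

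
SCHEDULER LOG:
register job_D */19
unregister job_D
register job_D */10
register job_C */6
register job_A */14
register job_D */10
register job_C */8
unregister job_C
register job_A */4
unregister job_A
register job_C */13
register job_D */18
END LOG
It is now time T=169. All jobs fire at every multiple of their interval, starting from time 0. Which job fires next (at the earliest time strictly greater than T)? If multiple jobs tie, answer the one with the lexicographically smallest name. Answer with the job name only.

Answer: job_D

Derivation:
Op 1: register job_D */19 -> active={job_D:*/19}
Op 2: unregister job_D -> active={}
Op 3: register job_D */10 -> active={job_D:*/10}
Op 4: register job_C */6 -> active={job_C:*/6, job_D:*/10}
Op 5: register job_A */14 -> active={job_A:*/14, job_C:*/6, job_D:*/10}
Op 6: register job_D */10 -> active={job_A:*/14, job_C:*/6, job_D:*/10}
Op 7: register job_C */8 -> active={job_A:*/14, job_C:*/8, job_D:*/10}
Op 8: unregister job_C -> active={job_A:*/14, job_D:*/10}
Op 9: register job_A */4 -> active={job_A:*/4, job_D:*/10}
Op 10: unregister job_A -> active={job_D:*/10}
Op 11: register job_C */13 -> active={job_C:*/13, job_D:*/10}
Op 12: register job_D */18 -> active={job_C:*/13, job_D:*/18}
  job_C: interval 13, next fire after T=169 is 182
  job_D: interval 18, next fire after T=169 is 180
Earliest = 180, winner (lex tiebreak) = job_D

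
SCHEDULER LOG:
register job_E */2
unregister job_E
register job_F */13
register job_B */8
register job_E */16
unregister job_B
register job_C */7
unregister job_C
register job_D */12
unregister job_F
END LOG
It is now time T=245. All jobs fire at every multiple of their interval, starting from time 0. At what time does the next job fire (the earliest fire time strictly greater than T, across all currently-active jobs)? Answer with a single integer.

Answer: 252

Derivation:
Op 1: register job_E */2 -> active={job_E:*/2}
Op 2: unregister job_E -> active={}
Op 3: register job_F */13 -> active={job_F:*/13}
Op 4: register job_B */8 -> active={job_B:*/8, job_F:*/13}
Op 5: register job_E */16 -> active={job_B:*/8, job_E:*/16, job_F:*/13}
Op 6: unregister job_B -> active={job_E:*/16, job_F:*/13}
Op 7: register job_C */7 -> active={job_C:*/7, job_E:*/16, job_F:*/13}
Op 8: unregister job_C -> active={job_E:*/16, job_F:*/13}
Op 9: register job_D */12 -> active={job_D:*/12, job_E:*/16, job_F:*/13}
Op 10: unregister job_F -> active={job_D:*/12, job_E:*/16}
  job_D: interval 12, next fire after T=245 is 252
  job_E: interval 16, next fire after T=245 is 256
Earliest fire time = 252 (job job_D)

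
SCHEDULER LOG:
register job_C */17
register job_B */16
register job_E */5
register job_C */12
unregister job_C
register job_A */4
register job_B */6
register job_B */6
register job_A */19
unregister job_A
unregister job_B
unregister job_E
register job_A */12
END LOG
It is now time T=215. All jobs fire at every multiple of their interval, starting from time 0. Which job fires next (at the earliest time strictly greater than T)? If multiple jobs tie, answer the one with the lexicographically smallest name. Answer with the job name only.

Op 1: register job_C */17 -> active={job_C:*/17}
Op 2: register job_B */16 -> active={job_B:*/16, job_C:*/17}
Op 3: register job_E */5 -> active={job_B:*/16, job_C:*/17, job_E:*/5}
Op 4: register job_C */12 -> active={job_B:*/16, job_C:*/12, job_E:*/5}
Op 5: unregister job_C -> active={job_B:*/16, job_E:*/5}
Op 6: register job_A */4 -> active={job_A:*/4, job_B:*/16, job_E:*/5}
Op 7: register job_B */6 -> active={job_A:*/4, job_B:*/6, job_E:*/5}
Op 8: register job_B */6 -> active={job_A:*/4, job_B:*/6, job_E:*/5}
Op 9: register job_A */19 -> active={job_A:*/19, job_B:*/6, job_E:*/5}
Op 10: unregister job_A -> active={job_B:*/6, job_E:*/5}
Op 11: unregister job_B -> active={job_E:*/5}
Op 12: unregister job_E -> active={}
Op 13: register job_A */12 -> active={job_A:*/12}
  job_A: interval 12, next fire after T=215 is 216
Earliest = 216, winner (lex tiebreak) = job_A

Answer: job_A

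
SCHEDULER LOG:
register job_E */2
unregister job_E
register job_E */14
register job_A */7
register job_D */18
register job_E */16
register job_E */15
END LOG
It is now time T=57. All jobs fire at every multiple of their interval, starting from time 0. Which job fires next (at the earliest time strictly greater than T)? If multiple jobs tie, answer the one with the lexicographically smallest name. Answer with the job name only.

Op 1: register job_E */2 -> active={job_E:*/2}
Op 2: unregister job_E -> active={}
Op 3: register job_E */14 -> active={job_E:*/14}
Op 4: register job_A */7 -> active={job_A:*/7, job_E:*/14}
Op 5: register job_D */18 -> active={job_A:*/7, job_D:*/18, job_E:*/14}
Op 6: register job_E */16 -> active={job_A:*/7, job_D:*/18, job_E:*/16}
Op 7: register job_E */15 -> active={job_A:*/7, job_D:*/18, job_E:*/15}
  job_A: interval 7, next fire after T=57 is 63
  job_D: interval 18, next fire after T=57 is 72
  job_E: interval 15, next fire after T=57 is 60
Earliest = 60, winner (lex tiebreak) = job_E

Answer: job_E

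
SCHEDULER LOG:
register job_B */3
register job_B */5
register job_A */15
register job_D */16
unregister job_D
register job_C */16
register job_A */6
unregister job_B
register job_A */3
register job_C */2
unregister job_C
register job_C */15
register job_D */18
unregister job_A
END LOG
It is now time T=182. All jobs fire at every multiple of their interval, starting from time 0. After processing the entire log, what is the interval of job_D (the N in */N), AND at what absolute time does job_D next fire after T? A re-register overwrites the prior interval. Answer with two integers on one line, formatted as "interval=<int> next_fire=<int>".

Op 1: register job_B */3 -> active={job_B:*/3}
Op 2: register job_B */5 -> active={job_B:*/5}
Op 3: register job_A */15 -> active={job_A:*/15, job_B:*/5}
Op 4: register job_D */16 -> active={job_A:*/15, job_B:*/5, job_D:*/16}
Op 5: unregister job_D -> active={job_A:*/15, job_B:*/5}
Op 6: register job_C */16 -> active={job_A:*/15, job_B:*/5, job_C:*/16}
Op 7: register job_A */6 -> active={job_A:*/6, job_B:*/5, job_C:*/16}
Op 8: unregister job_B -> active={job_A:*/6, job_C:*/16}
Op 9: register job_A */3 -> active={job_A:*/3, job_C:*/16}
Op 10: register job_C */2 -> active={job_A:*/3, job_C:*/2}
Op 11: unregister job_C -> active={job_A:*/3}
Op 12: register job_C */15 -> active={job_A:*/3, job_C:*/15}
Op 13: register job_D */18 -> active={job_A:*/3, job_C:*/15, job_D:*/18}
Op 14: unregister job_A -> active={job_C:*/15, job_D:*/18}
Final interval of job_D = 18
Next fire of job_D after T=182: (182//18+1)*18 = 198

Answer: interval=18 next_fire=198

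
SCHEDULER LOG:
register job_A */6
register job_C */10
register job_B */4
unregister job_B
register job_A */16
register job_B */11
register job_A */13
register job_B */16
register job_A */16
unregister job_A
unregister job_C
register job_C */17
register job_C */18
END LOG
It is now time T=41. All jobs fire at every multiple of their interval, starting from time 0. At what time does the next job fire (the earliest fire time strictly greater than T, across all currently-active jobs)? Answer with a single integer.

Op 1: register job_A */6 -> active={job_A:*/6}
Op 2: register job_C */10 -> active={job_A:*/6, job_C:*/10}
Op 3: register job_B */4 -> active={job_A:*/6, job_B:*/4, job_C:*/10}
Op 4: unregister job_B -> active={job_A:*/6, job_C:*/10}
Op 5: register job_A */16 -> active={job_A:*/16, job_C:*/10}
Op 6: register job_B */11 -> active={job_A:*/16, job_B:*/11, job_C:*/10}
Op 7: register job_A */13 -> active={job_A:*/13, job_B:*/11, job_C:*/10}
Op 8: register job_B */16 -> active={job_A:*/13, job_B:*/16, job_C:*/10}
Op 9: register job_A */16 -> active={job_A:*/16, job_B:*/16, job_C:*/10}
Op 10: unregister job_A -> active={job_B:*/16, job_C:*/10}
Op 11: unregister job_C -> active={job_B:*/16}
Op 12: register job_C */17 -> active={job_B:*/16, job_C:*/17}
Op 13: register job_C */18 -> active={job_B:*/16, job_C:*/18}
  job_B: interval 16, next fire after T=41 is 48
  job_C: interval 18, next fire after T=41 is 54
Earliest fire time = 48 (job job_B)

Answer: 48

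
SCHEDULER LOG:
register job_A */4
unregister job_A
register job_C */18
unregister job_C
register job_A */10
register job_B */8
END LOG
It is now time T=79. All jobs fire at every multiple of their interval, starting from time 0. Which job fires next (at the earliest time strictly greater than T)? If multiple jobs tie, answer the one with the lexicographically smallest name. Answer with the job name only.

Answer: job_A

Derivation:
Op 1: register job_A */4 -> active={job_A:*/4}
Op 2: unregister job_A -> active={}
Op 3: register job_C */18 -> active={job_C:*/18}
Op 4: unregister job_C -> active={}
Op 5: register job_A */10 -> active={job_A:*/10}
Op 6: register job_B */8 -> active={job_A:*/10, job_B:*/8}
  job_A: interval 10, next fire after T=79 is 80
  job_B: interval 8, next fire after T=79 is 80
Earliest = 80, winner (lex tiebreak) = job_A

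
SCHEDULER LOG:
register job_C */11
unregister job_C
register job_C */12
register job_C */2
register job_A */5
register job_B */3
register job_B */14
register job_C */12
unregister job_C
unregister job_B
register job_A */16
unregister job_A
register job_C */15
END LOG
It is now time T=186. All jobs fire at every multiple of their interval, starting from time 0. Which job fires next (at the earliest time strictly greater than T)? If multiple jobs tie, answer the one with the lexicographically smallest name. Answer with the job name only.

Op 1: register job_C */11 -> active={job_C:*/11}
Op 2: unregister job_C -> active={}
Op 3: register job_C */12 -> active={job_C:*/12}
Op 4: register job_C */2 -> active={job_C:*/2}
Op 5: register job_A */5 -> active={job_A:*/5, job_C:*/2}
Op 6: register job_B */3 -> active={job_A:*/5, job_B:*/3, job_C:*/2}
Op 7: register job_B */14 -> active={job_A:*/5, job_B:*/14, job_C:*/2}
Op 8: register job_C */12 -> active={job_A:*/5, job_B:*/14, job_C:*/12}
Op 9: unregister job_C -> active={job_A:*/5, job_B:*/14}
Op 10: unregister job_B -> active={job_A:*/5}
Op 11: register job_A */16 -> active={job_A:*/16}
Op 12: unregister job_A -> active={}
Op 13: register job_C */15 -> active={job_C:*/15}
  job_C: interval 15, next fire after T=186 is 195
Earliest = 195, winner (lex tiebreak) = job_C

Answer: job_C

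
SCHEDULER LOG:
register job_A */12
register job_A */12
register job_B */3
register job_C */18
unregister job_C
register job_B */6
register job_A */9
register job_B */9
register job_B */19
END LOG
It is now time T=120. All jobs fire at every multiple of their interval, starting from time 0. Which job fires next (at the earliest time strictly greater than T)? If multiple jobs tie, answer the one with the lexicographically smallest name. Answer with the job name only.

Answer: job_A

Derivation:
Op 1: register job_A */12 -> active={job_A:*/12}
Op 2: register job_A */12 -> active={job_A:*/12}
Op 3: register job_B */3 -> active={job_A:*/12, job_B:*/3}
Op 4: register job_C */18 -> active={job_A:*/12, job_B:*/3, job_C:*/18}
Op 5: unregister job_C -> active={job_A:*/12, job_B:*/3}
Op 6: register job_B */6 -> active={job_A:*/12, job_B:*/6}
Op 7: register job_A */9 -> active={job_A:*/9, job_B:*/6}
Op 8: register job_B */9 -> active={job_A:*/9, job_B:*/9}
Op 9: register job_B */19 -> active={job_A:*/9, job_B:*/19}
  job_A: interval 9, next fire after T=120 is 126
  job_B: interval 19, next fire after T=120 is 133
Earliest = 126, winner (lex tiebreak) = job_A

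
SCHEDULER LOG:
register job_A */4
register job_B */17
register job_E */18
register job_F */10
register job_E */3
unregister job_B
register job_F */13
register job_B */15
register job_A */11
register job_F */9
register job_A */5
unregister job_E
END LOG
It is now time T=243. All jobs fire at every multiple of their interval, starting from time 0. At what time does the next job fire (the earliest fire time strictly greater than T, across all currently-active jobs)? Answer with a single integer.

Answer: 245

Derivation:
Op 1: register job_A */4 -> active={job_A:*/4}
Op 2: register job_B */17 -> active={job_A:*/4, job_B:*/17}
Op 3: register job_E */18 -> active={job_A:*/4, job_B:*/17, job_E:*/18}
Op 4: register job_F */10 -> active={job_A:*/4, job_B:*/17, job_E:*/18, job_F:*/10}
Op 5: register job_E */3 -> active={job_A:*/4, job_B:*/17, job_E:*/3, job_F:*/10}
Op 6: unregister job_B -> active={job_A:*/4, job_E:*/3, job_F:*/10}
Op 7: register job_F */13 -> active={job_A:*/4, job_E:*/3, job_F:*/13}
Op 8: register job_B */15 -> active={job_A:*/4, job_B:*/15, job_E:*/3, job_F:*/13}
Op 9: register job_A */11 -> active={job_A:*/11, job_B:*/15, job_E:*/3, job_F:*/13}
Op 10: register job_F */9 -> active={job_A:*/11, job_B:*/15, job_E:*/3, job_F:*/9}
Op 11: register job_A */5 -> active={job_A:*/5, job_B:*/15, job_E:*/3, job_F:*/9}
Op 12: unregister job_E -> active={job_A:*/5, job_B:*/15, job_F:*/9}
  job_A: interval 5, next fire after T=243 is 245
  job_B: interval 15, next fire after T=243 is 255
  job_F: interval 9, next fire after T=243 is 252
Earliest fire time = 245 (job job_A)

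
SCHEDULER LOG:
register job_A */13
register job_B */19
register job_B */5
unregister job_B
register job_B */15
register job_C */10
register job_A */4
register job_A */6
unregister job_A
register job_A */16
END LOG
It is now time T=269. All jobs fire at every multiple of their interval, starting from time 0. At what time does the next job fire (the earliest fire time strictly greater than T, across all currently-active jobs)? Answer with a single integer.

Answer: 270

Derivation:
Op 1: register job_A */13 -> active={job_A:*/13}
Op 2: register job_B */19 -> active={job_A:*/13, job_B:*/19}
Op 3: register job_B */5 -> active={job_A:*/13, job_B:*/5}
Op 4: unregister job_B -> active={job_A:*/13}
Op 5: register job_B */15 -> active={job_A:*/13, job_B:*/15}
Op 6: register job_C */10 -> active={job_A:*/13, job_B:*/15, job_C:*/10}
Op 7: register job_A */4 -> active={job_A:*/4, job_B:*/15, job_C:*/10}
Op 8: register job_A */6 -> active={job_A:*/6, job_B:*/15, job_C:*/10}
Op 9: unregister job_A -> active={job_B:*/15, job_C:*/10}
Op 10: register job_A */16 -> active={job_A:*/16, job_B:*/15, job_C:*/10}
  job_A: interval 16, next fire after T=269 is 272
  job_B: interval 15, next fire after T=269 is 270
  job_C: interval 10, next fire after T=269 is 270
Earliest fire time = 270 (job job_B)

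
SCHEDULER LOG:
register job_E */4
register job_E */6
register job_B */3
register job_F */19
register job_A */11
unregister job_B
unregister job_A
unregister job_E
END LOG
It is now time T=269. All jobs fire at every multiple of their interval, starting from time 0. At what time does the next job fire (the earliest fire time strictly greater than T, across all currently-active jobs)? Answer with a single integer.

Answer: 285

Derivation:
Op 1: register job_E */4 -> active={job_E:*/4}
Op 2: register job_E */6 -> active={job_E:*/6}
Op 3: register job_B */3 -> active={job_B:*/3, job_E:*/6}
Op 4: register job_F */19 -> active={job_B:*/3, job_E:*/6, job_F:*/19}
Op 5: register job_A */11 -> active={job_A:*/11, job_B:*/3, job_E:*/6, job_F:*/19}
Op 6: unregister job_B -> active={job_A:*/11, job_E:*/6, job_F:*/19}
Op 7: unregister job_A -> active={job_E:*/6, job_F:*/19}
Op 8: unregister job_E -> active={job_F:*/19}
  job_F: interval 19, next fire after T=269 is 285
Earliest fire time = 285 (job job_F)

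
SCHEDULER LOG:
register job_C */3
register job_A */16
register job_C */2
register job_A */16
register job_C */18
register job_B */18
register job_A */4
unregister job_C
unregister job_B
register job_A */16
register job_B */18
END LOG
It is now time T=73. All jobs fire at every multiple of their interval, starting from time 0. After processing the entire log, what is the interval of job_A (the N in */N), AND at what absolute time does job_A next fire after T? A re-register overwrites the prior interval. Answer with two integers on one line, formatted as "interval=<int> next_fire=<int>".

Op 1: register job_C */3 -> active={job_C:*/3}
Op 2: register job_A */16 -> active={job_A:*/16, job_C:*/3}
Op 3: register job_C */2 -> active={job_A:*/16, job_C:*/2}
Op 4: register job_A */16 -> active={job_A:*/16, job_C:*/2}
Op 5: register job_C */18 -> active={job_A:*/16, job_C:*/18}
Op 6: register job_B */18 -> active={job_A:*/16, job_B:*/18, job_C:*/18}
Op 7: register job_A */4 -> active={job_A:*/4, job_B:*/18, job_C:*/18}
Op 8: unregister job_C -> active={job_A:*/4, job_B:*/18}
Op 9: unregister job_B -> active={job_A:*/4}
Op 10: register job_A */16 -> active={job_A:*/16}
Op 11: register job_B */18 -> active={job_A:*/16, job_B:*/18}
Final interval of job_A = 16
Next fire of job_A after T=73: (73//16+1)*16 = 80

Answer: interval=16 next_fire=80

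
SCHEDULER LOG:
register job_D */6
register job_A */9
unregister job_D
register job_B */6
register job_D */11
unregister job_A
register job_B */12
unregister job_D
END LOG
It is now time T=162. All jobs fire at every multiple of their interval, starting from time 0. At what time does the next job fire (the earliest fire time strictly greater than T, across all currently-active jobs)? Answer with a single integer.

Op 1: register job_D */6 -> active={job_D:*/6}
Op 2: register job_A */9 -> active={job_A:*/9, job_D:*/6}
Op 3: unregister job_D -> active={job_A:*/9}
Op 4: register job_B */6 -> active={job_A:*/9, job_B:*/6}
Op 5: register job_D */11 -> active={job_A:*/9, job_B:*/6, job_D:*/11}
Op 6: unregister job_A -> active={job_B:*/6, job_D:*/11}
Op 7: register job_B */12 -> active={job_B:*/12, job_D:*/11}
Op 8: unregister job_D -> active={job_B:*/12}
  job_B: interval 12, next fire after T=162 is 168
Earliest fire time = 168 (job job_B)

Answer: 168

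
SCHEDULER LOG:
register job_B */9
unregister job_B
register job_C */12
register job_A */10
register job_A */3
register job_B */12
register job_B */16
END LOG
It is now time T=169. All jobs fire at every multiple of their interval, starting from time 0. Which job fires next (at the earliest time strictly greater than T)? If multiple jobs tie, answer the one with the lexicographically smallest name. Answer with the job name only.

Op 1: register job_B */9 -> active={job_B:*/9}
Op 2: unregister job_B -> active={}
Op 3: register job_C */12 -> active={job_C:*/12}
Op 4: register job_A */10 -> active={job_A:*/10, job_C:*/12}
Op 5: register job_A */3 -> active={job_A:*/3, job_C:*/12}
Op 6: register job_B */12 -> active={job_A:*/3, job_B:*/12, job_C:*/12}
Op 7: register job_B */16 -> active={job_A:*/3, job_B:*/16, job_C:*/12}
  job_A: interval 3, next fire after T=169 is 171
  job_B: interval 16, next fire after T=169 is 176
  job_C: interval 12, next fire after T=169 is 180
Earliest = 171, winner (lex tiebreak) = job_A

Answer: job_A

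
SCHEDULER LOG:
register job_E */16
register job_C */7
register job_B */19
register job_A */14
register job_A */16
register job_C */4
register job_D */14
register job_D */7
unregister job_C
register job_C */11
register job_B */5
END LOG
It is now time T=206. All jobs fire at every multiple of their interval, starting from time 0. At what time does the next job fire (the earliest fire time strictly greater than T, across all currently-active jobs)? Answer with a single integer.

Answer: 208

Derivation:
Op 1: register job_E */16 -> active={job_E:*/16}
Op 2: register job_C */7 -> active={job_C:*/7, job_E:*/16}
Op 3: register job_B */19 -> active={job_B:*/19, job_C:*/7, job_E:*/16}
Op 4: register job_A */14 -> active={job_A:*/14, job_B:*/19, job_C:*/7, job_E:*/16}
Op 5: register job_A */16 -> active={job_A:*/16, job_B:*/19, job_C:*/7, job_E:*/16}
Op 6: register job_C */4 -> active={job_A:*/16, job_B:*/19, job_C:*/4, job_E:*/16}
Op 7: register job_D */14 -> active={job_A:*/16, job_B:*/19, job_C:*/4, job_D:*/14, job_E:*/16}
Op 8: register job_D */7 -> active={job_A:*/16, job_B:*/19, job_C:*/4, job_D:*/7, job_E:*/16}
Op 9: unregister job_C -> active={job_A:*/16, job_B:*/19, job_D:*/7, job_E:*/16}
Op 10: register job_C */11 -> active={job_A:*/16, job_B:*/19, job_C:*/11, job_D:*/7, job_E:*/16}
Op 11: register job_B */5 -> active={job_A:*/16, job_B:*/5, job_C:*/11, job_D:*/7, job_E:*/16}
  job_A: interval 16, next fire after T=206 is 208
  job_B: interval 5, next fire after T=206 is 210
  job_C: interval 11, next fire after T=206 is 209
  job_D: interval 7, next fire after T=206 is 210
  job_E: interval 16, next fire after T=206 is 208
Earliest fire time = 208 (job job_A)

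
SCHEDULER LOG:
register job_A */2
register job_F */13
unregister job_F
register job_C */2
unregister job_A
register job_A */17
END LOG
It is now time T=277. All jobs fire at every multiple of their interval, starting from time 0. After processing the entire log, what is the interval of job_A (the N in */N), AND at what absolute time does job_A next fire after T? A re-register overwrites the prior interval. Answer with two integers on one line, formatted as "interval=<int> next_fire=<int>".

Op 1: register job_A */2 -> active={job_A:*/2}
Op 2: register job_F */13 -> active={job_A:*/2, job_F:*/13}
Op 3: unregister job_F -> active={job_A:*/2}
Op 4: register job_C */2 -> active={job_A:*/2, job_C:*/2}
Op 5: unregister job_A -> active={job_C:*/2}
Op 6: register job_A */17 -> active={job_A:*/17, job_C:*/2}
Final interval of job_A = 17
Next fire of job_A after T=277: (277//17+1)*17 = 289

Answer: interval=17 next_fire=289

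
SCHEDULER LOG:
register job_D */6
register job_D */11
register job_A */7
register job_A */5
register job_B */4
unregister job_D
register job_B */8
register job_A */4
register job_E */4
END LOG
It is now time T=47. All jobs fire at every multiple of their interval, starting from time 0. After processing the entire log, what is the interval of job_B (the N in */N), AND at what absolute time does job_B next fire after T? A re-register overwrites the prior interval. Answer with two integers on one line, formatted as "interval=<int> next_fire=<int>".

Op 1: register job_D */6 -> active={job_D:*/6}
Op 2: register job_D */11 -> active={job_D:*/11}
Op 3: register job_A */7 -> active={job_A:*/7, job_D:*/11}
Op 4: register job_A */5 -> active={job_A:*/5, job_D:*/11}
Op 5: register job_B */4 -> active={job_A:*/5, job_B:*/4, job_D:*/11}
Op 6: unregister job_D -> active={job_A:*/5, job_B:*/4}
Op 7: register job_B */8 -> active={job_A:*/5, job_B:*/8}
Op 8: register job_A */4 -> active={job_A:*/4, job_B:*/8}
Op 9: register job_E */4 -> active={job_A:*/4, job_B:*/8, job_E:*/4}
Final interval of job_B = 8
Next fire of job_B after T=47: (47//8+1)*8 = 48

Answer: interval=8 next_fire=48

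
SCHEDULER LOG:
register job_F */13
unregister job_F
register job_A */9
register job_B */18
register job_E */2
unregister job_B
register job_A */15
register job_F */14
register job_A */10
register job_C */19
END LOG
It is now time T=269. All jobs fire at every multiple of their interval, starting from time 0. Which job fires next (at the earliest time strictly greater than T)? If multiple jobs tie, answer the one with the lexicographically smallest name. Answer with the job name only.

Answer: job_A

Derivation:
Op 1: register job_F */13 -> active={job_F:*/13}
Op 2: unregister job_F -> active={}
Op 3: register job_A */9 -> active={job_A:*/9}
Op 4: register job_B */18 -> active={job_A:*/9, job_B:*/18}
Op 5: register job_E */2 -> active={job_A:*/9, job_B:*/18, job_E:*/2}
Op 6: unregister job_B -> active={job_A:*/9, job_E:*/2}
Op 7: register job_A */15 -> active={job_A:*/15, job_E:*/2}
Op 8: register job_F */14 -> active={job_A:*/15, job_E:*/2, job_F:*/14}
Op 9: register job_A */10 -> active={job_A:*/10, job_E:*/2, job_F:*/14}
Op 10: register job_C */19 -> active={job_A:*/10, job_C:*/19, job_E:*/2, job_F:*/14}
  job_A: interval 10, next fire after T=269 is 270
  job_C: interval 19, next fire after T=269 is 285
  job_E: interval 2, next fire after T=269 is 270
  job_F: interval 14, next fire after T=269 is 280
Earliest = 270, winner (lex tiebreak) = job_A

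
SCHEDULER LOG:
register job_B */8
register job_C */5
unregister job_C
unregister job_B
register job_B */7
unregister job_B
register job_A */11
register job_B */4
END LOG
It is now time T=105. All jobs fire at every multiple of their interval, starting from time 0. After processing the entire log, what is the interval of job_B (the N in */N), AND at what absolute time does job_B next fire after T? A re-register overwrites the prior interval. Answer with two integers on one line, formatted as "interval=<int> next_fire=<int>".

Op 1: register job_B */8 -> active={job_B:*/8}
Op 2: register job_C */5 -> active={job_B:*/8, job_C:*/5}
Op 3: unregister job_C -> active={job_B:*/8}
Op 4: unregister job_B -> active={}
Op 5: register job_B */7 -> active={job_B:*/7}
Op 6: unregister job_B -> active={}
Op 7: register job_A */11 -> active={job_A:*/11}
Op 8: register job_B */4 -> active={job_A:*/11, job_B:*/4}
Final interval of job_B = 4
Next fire of job_B after T=105: (105//4+1)*4 = 108

Answer: interval=4 next_fire=108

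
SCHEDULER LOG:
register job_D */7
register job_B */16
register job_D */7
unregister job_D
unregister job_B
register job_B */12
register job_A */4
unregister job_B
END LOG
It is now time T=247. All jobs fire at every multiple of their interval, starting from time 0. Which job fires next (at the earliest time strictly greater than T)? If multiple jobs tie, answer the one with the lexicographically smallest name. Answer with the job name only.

Answer: job_A

Derivation:
Op 1: register job_D */7 -> active={job_D:*/7}
Op 2: register job_B */16 -> active={job_B:*/16, job_D:*/7}
Op 3: register job_D */7 -> active={job_B:*/16, job_D:*/7}
Op 4: unregister job_D -> active={job_B:*/16}
Op 5: unregister job_B -> active={}
Op 6: register job_B */12 -> active={job_B:*/12}
Op 7: register job_A */4 -> active={job_A:*/4, job_B:*/12}
Op 8: unregister job_B -> active={job_A:*/4}
  job_A: interval 4, next fire after T=247 is 248
Earliest = 248, winner (lex tiebreak) = job_A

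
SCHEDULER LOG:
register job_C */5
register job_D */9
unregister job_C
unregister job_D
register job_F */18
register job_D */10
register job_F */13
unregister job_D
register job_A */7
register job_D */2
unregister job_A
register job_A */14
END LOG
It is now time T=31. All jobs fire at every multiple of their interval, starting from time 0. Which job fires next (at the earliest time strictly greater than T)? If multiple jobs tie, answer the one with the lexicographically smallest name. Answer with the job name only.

Answer: job_D

Derivation:
Op 1: register job_C */5 -> active={job_C:*/5}
Op 2: register job_D */9 -> active={job_C:*/5, job_D:*/9}
Op 3: unregister job_C -> active={job_D:*/9}
Op 4: unregister job_D -> active={}
Op 5: register job_F */18 -> active={job_F:*/18}
Op 6: register job_D */10 -> active={job_D:*/10, job_F:*/18}
Op 7: register job_F */13 -> active={job_D:*/10, job_F:*/13}
Op 8: unregister job_D -> active={job_F:*/13}
Op 9: register job_A */7 -> active={job_A:*/7, job_F:*/13}
Op 10: register job_D */2 -> active={job_A:*/7, job_D:*/2, job_F:*/13}
Op 11: unregister job_A -> active={job_D:*/2, job_F:*/13}
Op 12: register job_A */14 -> active={job_A:*/14, job_D:*/2, job_F:*/13}
  job_A: interval 14, next fire after T=31 is 42
  job_D: interval 2, next fire after T=31 is 32
  job_F: interval 13, next fire after T=31 is 39
Earliest = 32, winner (lex tiebreak) = job_D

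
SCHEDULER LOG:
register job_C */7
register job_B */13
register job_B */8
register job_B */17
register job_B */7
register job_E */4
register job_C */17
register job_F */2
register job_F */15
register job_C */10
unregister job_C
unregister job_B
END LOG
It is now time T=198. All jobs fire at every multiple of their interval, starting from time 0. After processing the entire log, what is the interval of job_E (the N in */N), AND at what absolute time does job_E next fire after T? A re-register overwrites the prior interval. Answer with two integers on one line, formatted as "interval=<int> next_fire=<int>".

Answer: interval=4 next_fire=200

Derivation:
Op 1: register job_C */7 -> active={job_C:*/7}
Op 2: register job_B */13 -> active={job_B:*/13, job_C:*/7}
Op 3: register job_B */8 -> active={job_B:*/8, job_C:*/7}
Op 4: register job_B */17 -> active={job_B:*/17, job_C:*/7}
Op 5: register job_B */7 -> active={job_B:*/7, job_C:*/7}
Op 6: register job_E */4 -> active={job_B:*/7, job_C:*/7, job_E:*/4}
Op 7: register job_C */17 -> active={job_B:*/7, job_C:*/17, job_E:*/4}
Op 8: register job_F */2 -> active={job_B:*/7, job_C:*/17, job_E:*/4, job_F:*/2}
Op 9: register job_F */15 -> active={job_B:*/7, job_C:*/17, job_E:*/4, job_F:*/15}
Op 10: register job_C */10 -> active={job_B:*/7, job_C:*/10, job_E:*/4, job_F:*/15}
Op 11: unregister job_C -> active={job_B:*/7, job_E:*/4, job_F:*/15}
Op 12: unregister job_B -> active={job_E:*/4, job_F:*/15}
Final interval of job_E = 4
Next fire of job_E after T=198: (198//4+1)*4 = 200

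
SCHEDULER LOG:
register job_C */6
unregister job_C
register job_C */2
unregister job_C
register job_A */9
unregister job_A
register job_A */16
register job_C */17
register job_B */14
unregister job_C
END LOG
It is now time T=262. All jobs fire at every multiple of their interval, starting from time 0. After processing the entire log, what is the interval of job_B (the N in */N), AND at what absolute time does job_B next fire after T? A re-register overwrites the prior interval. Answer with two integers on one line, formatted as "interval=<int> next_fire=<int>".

Answer: interval=14 next_fire=266

Derivation:
Op 1: register job_C */6 -> active={job_C:*/6}
Op 2: unregister job_C -> active={}
Op 3: register job_C */2 -> active={job_C:*/2}
Op 4: unregister job_C -> active={}
Op 5: register job_A */9 -> active={job_A:*/9}
Op 6: unregister job_A -> active={}
Op 7: register job_A */16 -> active={job_A:*/16}
Op 8: register job_C */17 -> active={job_A:*/16, job_C:*/17}
Op 9: register job_B */14 -> active={job_A:*/16, job_B:*/14, job_C:*/17}
Op 10: unregister job_C -> active={job_A:*/16, job_B:*/14}
Final interval of job_B = 14
Next fire of job_B after T=262: (262//14+1)*14 = 266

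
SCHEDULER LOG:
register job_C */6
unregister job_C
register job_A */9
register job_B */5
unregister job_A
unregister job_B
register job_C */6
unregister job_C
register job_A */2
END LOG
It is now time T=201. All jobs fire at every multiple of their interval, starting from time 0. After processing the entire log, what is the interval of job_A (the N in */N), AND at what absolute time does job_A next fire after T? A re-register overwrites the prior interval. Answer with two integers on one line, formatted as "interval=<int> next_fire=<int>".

Op 1: register job_C */6 -> active={job_C:*/6}
Op 2: unregister job_C -> active={}
Op 3: register job_A */9 -> active={job_A:*/9}
Op 4: register job_B */5 -> active={job_A:*/9, job_B:*/5}
Op 5: unregister job_A -> active={job_B:*/5}
Op 6: unregister job_B -> active={}
Op 7: register job_C */6 -> active={job_C:*/6}
Op 8: unregister job_C -> active={}
Op 9: register job_A */2 -> active={job_A:*/2}
Final interval of job_A = 2
Next fire of job_A after T=201: (201//2+1)*2 = 202

Answer: interval=2 next_fire=202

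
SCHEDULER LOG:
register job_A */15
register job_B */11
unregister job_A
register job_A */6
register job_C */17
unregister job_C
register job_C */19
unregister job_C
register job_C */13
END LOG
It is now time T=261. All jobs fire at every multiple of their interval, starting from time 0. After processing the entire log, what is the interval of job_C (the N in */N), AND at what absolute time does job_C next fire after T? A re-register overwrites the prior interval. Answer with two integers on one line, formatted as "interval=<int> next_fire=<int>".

Answer: interval=13 next_fire=273

Derivation:
Op 1: register job_A */15 -> active={job_A:*/15}
Op 2: register job_B */11 -> active={job_A:*/15, job_B:*/11}
Op 3: unregister job_A -> active={job_B:*/11}
Op 4: register job_A */6 -> active={job_A:*/6, job_B:*/11}
Op 5: register job_C */17 -> active={job_A:*/6, job_B:*/11, job_C:*/17}
Op 6: unregister job_C -> active={job_A:*/6, job_B:*/11}
Op 7: register job_C */19 -> active={job_A:*/6, job_B:*/11, job_C:*/19}
Op 8: unregister job_C -> active={job_A:*/6, job_B:*/11}
Op 9: register job_C */13 -> active={job_A:*/6, job_B:*/11, job_C:*/13}
Final interval of job_C = 13
Next fire of job_C after T=261: (261//13+1)*13 = 273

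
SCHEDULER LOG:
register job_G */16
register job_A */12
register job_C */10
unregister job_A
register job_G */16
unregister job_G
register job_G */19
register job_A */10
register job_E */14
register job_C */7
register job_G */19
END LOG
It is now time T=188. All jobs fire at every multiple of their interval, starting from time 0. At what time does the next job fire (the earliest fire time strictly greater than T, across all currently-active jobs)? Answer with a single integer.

Answer: 189

Derivation:
Op 1: register job_G */16 -> active={job_G:*/16}
Op 2: register job_A */12 -> active={job_A:*/12, job_G:*/16}
Op 3: register job_C */10 -> active={job_A:*/12, job_C:*/10, job_G:*/16}
Op 4: unregister job_A -> active={job_C:*/10, job_G:*/16}
Op 5: register job_G */16 -> active={job_C:*/10, job_G:*/16}
Op 6: unregister job_G -> active={job_C:*/10}
Op 7: register job_G */19 -> active={job_C:*/10, job_G:*/19}
Op 8: register job_A */10 -> active={job_A:*/10, job_C:*/10, job_G:*/19}
Op 9: register job_E */14 -> active={job_A:*/10, job_C:*/10, job_E:*/14, job_G:*/19}
Op 10: register job_C */7 -> active={job_A:*/10, job_C:*/7, job_E:*/14, job_G:*/19}
Op 11: register job_G */19 -> active={job_A:*/10, job_C:*/7, job_E:*/14, job_G:*/19}
  job_A: interval 10, next fire after T=188 is 190
  job_C: interval 7, next fire after T=188 is 189
  job_E: interval 14, next fire after T=188 is 196
  job_G: interval 19, next fire after T=188 is 190
Earliest fire time = 189 (job job_C)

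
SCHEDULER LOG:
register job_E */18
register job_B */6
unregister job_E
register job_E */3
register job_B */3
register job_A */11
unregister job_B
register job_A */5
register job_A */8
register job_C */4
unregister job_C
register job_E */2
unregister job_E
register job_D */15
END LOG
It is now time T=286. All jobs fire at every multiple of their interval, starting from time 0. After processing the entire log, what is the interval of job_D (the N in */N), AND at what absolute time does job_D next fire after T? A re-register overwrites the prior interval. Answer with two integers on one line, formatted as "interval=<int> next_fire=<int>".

Op 1: register job_E */18 -> active={job_E:*/18}
Op 2: register job_B */6 -> active={job_B:*/6, job_E:*/18}
Op 3: unregister job_E -> active={job_B:*/6}
Op 4: register job_E */3 -> active={job_B:*/6, job_E:*/3}
Op 5: register job_B */3 -> active={job_B:*/3, job_E:*/3}
Op 6: register job_A */11 -> active={job_A:*/11, job_B:*/3, job_E:*/3}
Op 7: unregister job_B -> active={job_A:*/11, job_E:*/3}
Op 8: register job_A */5 -> active={job_A:*/5, job_E:*/3}
Op 9: register job_A */8 -> active={job_A:*/8, job_E:*/3}
Op 10: register job_C */4 -> active={job_A:*/8, job_C:*/4, job_E:*/3}
Op 11: unregister job_C -> active={job_A:*/8, job_E:*/3}
Op 12: register job_E */2 -> active={job_A:*/8, job_E:*/2}
Op 13: unregister job_E -> active={job_A:*/8}
Op 14: register job_D */15 -> active={job_A:*/8, job_D:*/15}
Final interval of job_D = 15
Next fire of job_D after T=286: (286//15+1)*15 = 300

Answer: interval=15 next_fire=300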